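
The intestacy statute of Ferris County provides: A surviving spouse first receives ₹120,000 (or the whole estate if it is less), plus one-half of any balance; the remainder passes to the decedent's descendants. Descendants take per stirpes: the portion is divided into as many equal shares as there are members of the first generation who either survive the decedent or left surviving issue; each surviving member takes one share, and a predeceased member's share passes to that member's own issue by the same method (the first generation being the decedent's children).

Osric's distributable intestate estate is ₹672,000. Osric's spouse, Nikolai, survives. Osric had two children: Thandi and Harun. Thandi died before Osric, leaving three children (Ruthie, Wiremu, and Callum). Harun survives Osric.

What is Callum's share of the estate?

Callum receives ₹46,000.

Nikolai first takes ₹120,000, leaving a balance of ₹552,000. Nikolai then takes one-half of the balance (₹276,000), for a total of ₹396,000. The remaining ₹276,000 passes to the descendants.
The descendants' portion (₹276,000) is divided into 2 shares of ₹138,000: Harun takes ₹138,000; Thandi's ₹138,000 share passes to Thandi's issue.
Thandi's share (₹138,000) is divided into 3 shares of ₹46,000: Ruthie, Wiremu, and Callum each take ₹46,000.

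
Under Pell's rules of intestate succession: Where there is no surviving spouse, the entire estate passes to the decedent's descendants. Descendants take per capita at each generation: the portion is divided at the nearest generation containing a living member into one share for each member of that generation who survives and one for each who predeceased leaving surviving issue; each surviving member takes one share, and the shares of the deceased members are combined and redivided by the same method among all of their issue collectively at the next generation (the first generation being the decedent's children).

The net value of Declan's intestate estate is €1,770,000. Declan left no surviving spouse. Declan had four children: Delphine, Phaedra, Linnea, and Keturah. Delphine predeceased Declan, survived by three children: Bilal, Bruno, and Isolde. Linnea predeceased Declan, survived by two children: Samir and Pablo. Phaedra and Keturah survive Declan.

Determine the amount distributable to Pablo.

The entire €1,770,000 passes to the descendants.
That amount (€1,770,000) is divided at the children's generation into 4 shares of €442,500. Phaedra and Keturah each take €442,500. The 2 shares of the deceased (Delphine and Linnea) are combined into a pool of €885,000.
That pool (€885,000) is divided at the grandchildren's generation equally among Bilal, Bruno, Isolde, Samir, and Pablo: €177,000 each.

Pablo receives €177,000.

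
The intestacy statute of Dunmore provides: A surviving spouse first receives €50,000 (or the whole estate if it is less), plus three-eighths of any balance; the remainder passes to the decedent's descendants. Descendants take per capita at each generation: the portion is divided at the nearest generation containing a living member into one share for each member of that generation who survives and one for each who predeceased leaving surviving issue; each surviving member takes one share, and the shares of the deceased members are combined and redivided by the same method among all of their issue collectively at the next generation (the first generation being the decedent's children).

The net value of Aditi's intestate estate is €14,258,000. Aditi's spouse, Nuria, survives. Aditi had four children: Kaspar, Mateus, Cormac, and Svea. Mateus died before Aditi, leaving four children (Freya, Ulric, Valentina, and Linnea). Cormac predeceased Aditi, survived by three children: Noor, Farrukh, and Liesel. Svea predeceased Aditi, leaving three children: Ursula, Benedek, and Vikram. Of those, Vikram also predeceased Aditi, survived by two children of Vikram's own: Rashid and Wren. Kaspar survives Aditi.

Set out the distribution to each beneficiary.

Nuria: €5,378,000; Kaspar: €2,220,000; Freya: €666,000; Ulric: €666,000; Valentina: €666,000; Linnea: €666,000; Noor: €666,000; Farrukh: €666,000; Liesel: €666,000; Ursula: €666,000; Benedek: €666,000; Rashid: €333,000; Wren: €333,000

Nuria first takes €50,000, leaving a balance of €14,208,000. Nuria then takes three-eighths of the balance (€5,328,000), for a total of €5,378,000. The remaining €8,880,000 passes to the descendants.
The descendants' portion (€8,880,000) is divided at the children's generation into 4 shares of €2,220,000. Kaspar takes €2,220,000. The 3 shares of the deceased (Mateus, Cormac, and Svea) are combined into a pool of €6,660,000.
That pool (€6,660,000) is divided at the grandchildren's generation into 10 shares of €666,000. Freya, Ulric, Valentina, Linnea, Noor, Farrukh, Liesel, Ursula, and Benedek each take €666,000. The remaining share for the deceased Vikram (€666,000) is carried to the next generation.
That pool (€666,000) is divided at the great-grandchildren's generation equally among Rashid and Wren: €333,000 each.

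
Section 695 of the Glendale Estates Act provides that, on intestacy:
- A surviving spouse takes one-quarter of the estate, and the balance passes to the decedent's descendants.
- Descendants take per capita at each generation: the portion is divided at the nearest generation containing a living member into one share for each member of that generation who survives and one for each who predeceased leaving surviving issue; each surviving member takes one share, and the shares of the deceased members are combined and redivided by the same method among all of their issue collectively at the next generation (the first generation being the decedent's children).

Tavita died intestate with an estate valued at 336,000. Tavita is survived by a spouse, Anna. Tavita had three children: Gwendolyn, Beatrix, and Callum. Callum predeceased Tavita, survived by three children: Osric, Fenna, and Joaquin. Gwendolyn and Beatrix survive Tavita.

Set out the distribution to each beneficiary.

Anna: 84,000; Gwendolyn: 84,000; Beatrix: 84,000; Osric: 28,000; Fenna: 28,000; Joaquin: 28,000

Anna takes one-quarter of 336,000 = 84,000. The remaining 252,000 passes to the descendants.
The descendants' portion (252,000) is divided at the children's generation into 3 shares of 84,000. Gwendolyn and Beatrix each take 84,000. The remaining share for the deceased Callum (84,000) is carried to the next generation.
That pool (84,000) is divided at the grandchildren's generation equally among Osric, Fenna, and Joaquin: 28,000 each.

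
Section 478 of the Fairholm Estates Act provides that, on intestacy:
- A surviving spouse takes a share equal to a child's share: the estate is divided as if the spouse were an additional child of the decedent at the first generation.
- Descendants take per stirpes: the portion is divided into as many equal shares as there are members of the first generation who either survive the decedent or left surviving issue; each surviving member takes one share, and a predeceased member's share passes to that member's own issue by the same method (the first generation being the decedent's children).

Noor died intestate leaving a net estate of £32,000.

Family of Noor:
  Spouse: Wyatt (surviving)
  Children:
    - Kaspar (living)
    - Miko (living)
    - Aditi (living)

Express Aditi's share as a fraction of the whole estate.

Aditi receives 1/4 of the estate.

The spouse counts as an additional share at the children's level, so there are 4 primary shares of £8,000. Wyatt takes one such share (£8,000).
The children's combined portion (£24,000) is divided into 3 shares of £8,000: Kaspar, Miko, and Aditi each take £8,000.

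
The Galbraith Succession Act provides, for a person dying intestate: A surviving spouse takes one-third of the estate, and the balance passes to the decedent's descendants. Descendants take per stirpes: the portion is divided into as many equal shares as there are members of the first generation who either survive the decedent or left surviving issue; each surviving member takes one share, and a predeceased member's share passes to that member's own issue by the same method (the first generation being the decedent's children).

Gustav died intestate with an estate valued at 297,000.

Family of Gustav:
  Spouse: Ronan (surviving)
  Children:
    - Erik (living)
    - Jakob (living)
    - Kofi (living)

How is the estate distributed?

Ronan: 99,000; Erik: 66,000; Jakob: 66,000; Kofi: 66,000

Ronan takes one-third of 297,000 = 99,000. The remaining 198,000 passes to the descendants.
The descendants' portion (198,000) is divided into 3 shares of 66,000: Erik, Jakob, and Kofi each take 66,000.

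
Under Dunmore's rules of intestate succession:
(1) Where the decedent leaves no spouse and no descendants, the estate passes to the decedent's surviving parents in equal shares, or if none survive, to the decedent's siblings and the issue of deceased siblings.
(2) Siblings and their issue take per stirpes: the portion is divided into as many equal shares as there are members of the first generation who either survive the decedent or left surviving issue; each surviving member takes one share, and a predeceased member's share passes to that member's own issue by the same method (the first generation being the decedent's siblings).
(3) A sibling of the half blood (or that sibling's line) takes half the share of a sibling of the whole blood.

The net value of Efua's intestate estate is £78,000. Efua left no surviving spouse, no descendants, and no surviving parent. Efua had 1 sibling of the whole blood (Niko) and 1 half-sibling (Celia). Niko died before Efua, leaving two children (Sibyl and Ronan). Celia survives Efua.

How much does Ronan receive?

Ronan receives £26,000.

The entire £78,000 passes to the siblings and their issue.
Counting each half-blood sibling's line as half a unit, there are 3/2 units in £78,000, so one unit is £52,000. Whole-blood lines (Niko) take £52,000 each; half-blood lines (Celia) take £26,000 each.
Niko's share (£52,000) is divided into 2 shares of £26,000: Sibyl and Ronan each take £26,000.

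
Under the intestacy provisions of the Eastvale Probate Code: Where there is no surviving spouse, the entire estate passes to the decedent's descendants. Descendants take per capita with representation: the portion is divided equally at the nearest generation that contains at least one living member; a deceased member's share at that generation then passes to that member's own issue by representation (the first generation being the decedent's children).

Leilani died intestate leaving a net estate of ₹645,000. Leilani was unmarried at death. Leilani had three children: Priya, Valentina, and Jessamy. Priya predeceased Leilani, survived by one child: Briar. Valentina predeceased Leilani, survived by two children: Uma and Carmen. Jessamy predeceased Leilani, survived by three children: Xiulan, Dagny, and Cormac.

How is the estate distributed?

Briar: ₹107,500; Uma: ₹107,500; Carmen: ₹107,500; Xiulan: ₹107,500; Dagny: ₹107,500; Cormac: ₹107,500

The entire ₹645,000 passes to the descendants.
No child survives, so the initial division is made at the grandchildren's generation.
That amount (₹645,000) is divided into 6 shares of ₹107,500: Briar, Uma, Carmen, Xiulan, Dagny, and Cormac each take ₹107,500.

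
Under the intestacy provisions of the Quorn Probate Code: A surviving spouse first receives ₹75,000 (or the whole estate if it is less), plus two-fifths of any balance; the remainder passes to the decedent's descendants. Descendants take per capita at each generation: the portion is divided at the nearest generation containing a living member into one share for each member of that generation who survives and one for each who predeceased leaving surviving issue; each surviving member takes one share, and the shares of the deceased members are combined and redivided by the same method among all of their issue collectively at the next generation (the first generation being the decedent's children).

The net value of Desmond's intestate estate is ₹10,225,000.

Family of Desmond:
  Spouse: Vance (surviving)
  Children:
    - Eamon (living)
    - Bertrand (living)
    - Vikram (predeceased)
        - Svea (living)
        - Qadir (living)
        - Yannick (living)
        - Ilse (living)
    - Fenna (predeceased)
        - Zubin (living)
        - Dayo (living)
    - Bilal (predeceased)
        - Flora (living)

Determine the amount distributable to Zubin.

Zubin receives ₹522,000.

Vance first takes ₹75,000, leaving a balance of ₹10,150,000. Vance then takes two-fifths of the balance (₹4,060,000), for a total of ₹4,135,000. The remaining ₹6,090,000 passes to the descendants.
The descendants' portion (₹6,090,000) is divided at the children's generation into 5 shares of ₹1,218,000. Eamon and Bertrand each take ₹1,218,000. The 3 shares of the deceased (Vikram, Fenna, and Bilal) are combined into a pool of ₹3,654,000.
That pool (₹3,654,000) is divided at the grandchildren's generation equally among Svea, Qadir, Yannick, Ilse, Zubin, Dayo, and Flora: ₹522,000 each.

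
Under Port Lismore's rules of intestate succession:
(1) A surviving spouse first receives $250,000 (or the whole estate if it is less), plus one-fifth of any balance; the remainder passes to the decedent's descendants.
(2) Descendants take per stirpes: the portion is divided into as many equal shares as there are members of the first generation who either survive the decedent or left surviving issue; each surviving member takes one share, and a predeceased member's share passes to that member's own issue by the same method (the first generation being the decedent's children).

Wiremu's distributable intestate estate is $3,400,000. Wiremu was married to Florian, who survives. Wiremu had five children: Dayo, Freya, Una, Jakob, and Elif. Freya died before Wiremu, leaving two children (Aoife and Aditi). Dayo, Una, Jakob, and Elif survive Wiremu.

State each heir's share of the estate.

Florian: $880,000; Dayo: $504,000; Aoife: $252,000; Aditi: $252,000; Una: $504,000; Jakob: $504,000; Elif: $504,000

Florian first takes $250,000, leaving a balance of $3,150,000. Florian then takes one-fifth of the balance ($630,000), for a total of $880,000. The remaining $2,520,000 passes to the descendants.
The descendants' portion ($2,520,000) is divided into 5 shares of $504,000: Dayo, Una, Jakob, and Elif each take $504,000; Freya's $504,000 share passes to Freya's issue.
Freya's share ($504,000) is divided into 2 shares of $252,000: Aoife and Aditi each take $252,000.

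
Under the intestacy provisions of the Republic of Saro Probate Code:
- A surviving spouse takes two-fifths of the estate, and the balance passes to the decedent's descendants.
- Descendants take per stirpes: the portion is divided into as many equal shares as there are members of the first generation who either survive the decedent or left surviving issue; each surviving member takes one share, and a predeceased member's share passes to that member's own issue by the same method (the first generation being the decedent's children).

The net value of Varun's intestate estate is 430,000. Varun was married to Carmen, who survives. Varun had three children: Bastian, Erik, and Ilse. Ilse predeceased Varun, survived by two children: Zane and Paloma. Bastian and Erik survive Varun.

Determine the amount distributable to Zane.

Zane receives 43,000.

Carmen takes two-fifths of 430,000 = 172,000. The remaining 258,000 passes to the descendants.
The descendants' portion (258,000) is divided into 3 shares of 86,000: Bastian and Erik each take 86,000; Ilse's 86,000 share passes to Ilse's issue.
Ilse's share (86,000) is divided into 2 shares of 43,000: Zane and Paloma each take 43,000.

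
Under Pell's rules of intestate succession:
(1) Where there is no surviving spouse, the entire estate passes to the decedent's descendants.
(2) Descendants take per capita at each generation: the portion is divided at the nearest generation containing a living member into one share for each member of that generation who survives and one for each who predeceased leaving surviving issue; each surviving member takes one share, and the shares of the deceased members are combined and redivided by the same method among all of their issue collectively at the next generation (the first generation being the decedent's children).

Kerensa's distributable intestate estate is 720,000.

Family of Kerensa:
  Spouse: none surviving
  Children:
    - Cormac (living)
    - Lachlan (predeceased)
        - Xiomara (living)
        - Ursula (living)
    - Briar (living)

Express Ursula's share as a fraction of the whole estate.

The entire 720,000 passes to the descendants.
That amount (720,000) is divided at the children's generation into 3 shares of 240,000. Cormac and Briar each take 240,000. The remaining share for the deceased Lachlan (240,000) is carried to the next generation.
That pool (240,000) is divided at the grandchildren's generation equally among Xiomara and Ursula: 120,000 each.

Ursula receives 1/6 of the estate.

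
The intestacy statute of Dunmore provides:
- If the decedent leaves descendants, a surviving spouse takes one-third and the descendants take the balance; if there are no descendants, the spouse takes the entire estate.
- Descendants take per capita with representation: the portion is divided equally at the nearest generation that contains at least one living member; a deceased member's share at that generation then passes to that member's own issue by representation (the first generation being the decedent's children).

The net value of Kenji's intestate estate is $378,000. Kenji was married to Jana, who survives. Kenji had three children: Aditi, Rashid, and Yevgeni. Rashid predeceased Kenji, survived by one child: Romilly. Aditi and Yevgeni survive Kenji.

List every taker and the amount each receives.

Jana takes one-third of $378,000 = $126,000. The remaining $252,000 passes to the descendants.
The descendants' portion ($252,000) is divided into 3 shares of $84,000: Aditi and Yevgeni each take $84,000; Rashid's $84,000 share passes to Rashid's issue.
Rashid's share ($84,000) passes entirely to Romilly.

Jana: $126,000; Aditi: $84,000; Romilly: $84,000; Yevgeni: $84,000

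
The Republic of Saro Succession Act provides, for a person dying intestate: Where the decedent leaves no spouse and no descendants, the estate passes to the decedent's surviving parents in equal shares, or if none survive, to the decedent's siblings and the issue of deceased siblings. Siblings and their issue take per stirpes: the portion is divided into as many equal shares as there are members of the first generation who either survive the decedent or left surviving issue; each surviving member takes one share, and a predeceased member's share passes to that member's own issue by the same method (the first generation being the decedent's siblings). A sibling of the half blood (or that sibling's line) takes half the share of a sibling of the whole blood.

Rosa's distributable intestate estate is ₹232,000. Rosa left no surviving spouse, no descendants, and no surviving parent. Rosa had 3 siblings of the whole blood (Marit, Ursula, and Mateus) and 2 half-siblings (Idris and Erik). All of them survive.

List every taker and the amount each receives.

Idris: ₹29,000; Marit: ₹58,000; Ursula: ₹58,000; Erik: ₹29,000; Mateus: ₹58,000

The entire ₹232,000 passes to the siblings and their issue.
Counting each half-blood sibling's line as half a unit, there are 4 units in ₹232,000, so one unit is ₹58,000. Whole-blood lines (Marit, Ursula, and Mateus) take ₹58,000 each; half-blood lines (Idris and Erik) take ₹29,000 each.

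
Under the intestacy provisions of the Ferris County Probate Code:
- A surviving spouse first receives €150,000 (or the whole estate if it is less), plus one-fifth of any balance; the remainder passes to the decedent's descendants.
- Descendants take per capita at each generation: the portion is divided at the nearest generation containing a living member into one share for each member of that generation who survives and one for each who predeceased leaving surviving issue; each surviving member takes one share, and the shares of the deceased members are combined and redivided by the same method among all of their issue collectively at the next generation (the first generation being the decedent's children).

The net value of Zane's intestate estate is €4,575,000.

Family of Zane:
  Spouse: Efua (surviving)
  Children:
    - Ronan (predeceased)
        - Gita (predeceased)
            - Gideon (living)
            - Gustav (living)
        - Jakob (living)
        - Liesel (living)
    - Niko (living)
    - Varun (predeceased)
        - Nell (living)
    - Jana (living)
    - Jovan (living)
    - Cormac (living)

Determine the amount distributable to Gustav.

Gustav receives €147,500.

Efua first takes €150,000, leaving a balance of €4,425,000. Efua then takes one-fifth of the balance (€885,000), for a total of €1,035,000. The remaining €3,540,000 passes to the descendants.
The descendants' portion (€3,540,000) is divided at the children's generation into 6 shares of €590,000. Niko, Jana, Jovan, and Cormac each take €590,000. The 2 shares of the deceased (Ronan and Varun) are combined into a pool of €1,180,000.
That pool (€1,180,000) is divided at the grandchildren's generation into 4 shares of €295,000. Jakob, Liesel, and Nell each take €295,000. The remaining share for the deceased Gita (€295,000) is carried to the next generation.
That pool (€295,000) is divided at the great-grandchildren's generation equally among Gideon and Gustav: €147,500 each.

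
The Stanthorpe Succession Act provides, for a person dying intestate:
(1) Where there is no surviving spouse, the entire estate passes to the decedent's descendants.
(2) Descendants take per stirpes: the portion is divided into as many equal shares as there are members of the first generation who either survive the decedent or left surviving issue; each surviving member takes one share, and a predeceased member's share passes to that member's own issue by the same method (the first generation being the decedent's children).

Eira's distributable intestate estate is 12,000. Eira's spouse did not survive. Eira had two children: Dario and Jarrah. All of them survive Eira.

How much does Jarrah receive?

The entire 12,000 passes to the descendants.
That amount (12,000) is divided into 2 shares of 6,000: Dario and Jarrah each take 6,000.

Jarrah receives 6,000.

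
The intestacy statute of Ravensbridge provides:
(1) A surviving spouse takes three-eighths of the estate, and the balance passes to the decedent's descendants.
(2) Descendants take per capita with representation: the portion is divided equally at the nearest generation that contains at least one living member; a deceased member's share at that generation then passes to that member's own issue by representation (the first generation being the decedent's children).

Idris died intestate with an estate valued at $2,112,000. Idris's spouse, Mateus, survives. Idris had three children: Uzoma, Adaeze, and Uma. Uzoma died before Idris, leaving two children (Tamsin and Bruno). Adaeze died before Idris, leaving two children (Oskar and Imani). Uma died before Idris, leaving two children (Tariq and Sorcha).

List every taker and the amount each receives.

Mateus: $792,000; Tamsin: $220,000; Bruno: $220,000; Oskar: $220,000; Imani: $220,000; Tariq: $220,000; Sorcha: $220,000

Mateus takes three-eighths of $2,112,000 = $792,000. The remaining $1,320,000 passes to the descendants.
No child survives, so the initial division is made at the grandchildren's generation.
The descendants' portion ($1,320,000) is divided into 6 shares of $220,000: Tamsin, Bruno, Oskar, Imani, Tariq, and Sorcha each take $220,000.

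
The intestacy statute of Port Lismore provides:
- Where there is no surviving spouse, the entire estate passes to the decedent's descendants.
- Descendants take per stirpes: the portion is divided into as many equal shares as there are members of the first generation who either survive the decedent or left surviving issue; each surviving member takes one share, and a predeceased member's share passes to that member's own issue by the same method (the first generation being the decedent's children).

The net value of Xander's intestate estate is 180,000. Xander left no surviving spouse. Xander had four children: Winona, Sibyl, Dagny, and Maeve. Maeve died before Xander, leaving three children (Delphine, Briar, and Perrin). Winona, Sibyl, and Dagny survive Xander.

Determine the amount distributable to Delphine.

Delphine receives 15,000.

The entire 180,000 passes to the descendants.
That amount (180,000) is divided into 4 shares of 45,000: Winona, Sibyl, and Dagny each take 45,000; Maeve's 45,000 share passes to Maeve's issue.
Maeve's share (45,000) is divided into 3 shares of 15,000: Delphine, Briar, and Perrin each take 15,000.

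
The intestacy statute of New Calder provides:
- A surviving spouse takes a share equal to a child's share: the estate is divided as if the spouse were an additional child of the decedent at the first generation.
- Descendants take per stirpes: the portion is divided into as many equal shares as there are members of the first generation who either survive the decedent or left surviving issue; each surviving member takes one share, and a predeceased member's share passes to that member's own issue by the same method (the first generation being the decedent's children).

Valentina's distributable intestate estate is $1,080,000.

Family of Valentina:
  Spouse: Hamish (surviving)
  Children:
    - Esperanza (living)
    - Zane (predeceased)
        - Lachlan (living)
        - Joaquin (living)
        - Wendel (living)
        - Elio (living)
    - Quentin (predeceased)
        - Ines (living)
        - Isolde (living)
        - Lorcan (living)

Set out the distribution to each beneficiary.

The spouse counts as an additional share at the children's level, so there are 4 primary shares of $270,000. Hamish takes one such share ($270,000).
The children's combined portion ($810,000) is divided into 3 shares of $270,000: Esperanza takes $270,000; Zane's $270,000 share passes to Zane's issue; Quentin's $270,000 share passes to Quentin's issue.
Zane's share ($270,000) is divided into 4 shares of $67,500: Lachlan, Joaquin, Wendel, and Elio each take $67,500.
Quentin's share ($270,000) is divided into 3 shares of $90,000: Ines, Isolde, and Lorcan each take $90,000.

Hamish: $270,000; Esperanza: $270,000; Lachlan: $67,500; Joaquin: $67,500; Wendel: $67,500; Elio: $67,500; Ines: $90,000; Isolde: $90,000; Lorcan: $90,000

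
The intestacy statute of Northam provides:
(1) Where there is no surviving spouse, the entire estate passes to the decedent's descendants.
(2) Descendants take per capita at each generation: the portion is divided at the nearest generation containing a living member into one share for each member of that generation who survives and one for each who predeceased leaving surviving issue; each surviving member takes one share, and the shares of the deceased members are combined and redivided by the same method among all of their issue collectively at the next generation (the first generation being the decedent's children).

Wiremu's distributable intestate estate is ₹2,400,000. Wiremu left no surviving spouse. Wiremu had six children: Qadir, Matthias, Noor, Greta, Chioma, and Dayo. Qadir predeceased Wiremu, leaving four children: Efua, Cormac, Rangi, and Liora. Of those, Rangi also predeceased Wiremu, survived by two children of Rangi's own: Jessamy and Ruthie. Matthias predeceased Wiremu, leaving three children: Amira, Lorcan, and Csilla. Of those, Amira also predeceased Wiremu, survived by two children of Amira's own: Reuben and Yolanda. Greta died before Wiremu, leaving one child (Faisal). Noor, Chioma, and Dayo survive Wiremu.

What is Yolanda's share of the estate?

Yolanda receives ₹75,000.

The entire ₹2,400,000 passes to the descendants.
That amount (₹2,400,000) is divided at the children's generation into 6 shares of ₹400,000. Noor, Chioma, and Dayo each take ₹400,000. The 3 shares of the deceased (Qadir, Matthias, and Greta) are combined into a pool of ₹1,200,000.
That pool (₹1,200,000) is divided at the grandchildren's generation into 8 shares of ₹150,000. Efua, Cormac, Liora, Lorcan, Csilla, and Faisal each take ₹150,000. The 2 shares of the deceased (Rangi and Amira) are combined into a pool of ₹300,000.
That pool (₹300,000) is divided at the great-grandchildren's generation equally among Jessamy, Ruthie, Reuben, and Yolanda: ₹75,000 each.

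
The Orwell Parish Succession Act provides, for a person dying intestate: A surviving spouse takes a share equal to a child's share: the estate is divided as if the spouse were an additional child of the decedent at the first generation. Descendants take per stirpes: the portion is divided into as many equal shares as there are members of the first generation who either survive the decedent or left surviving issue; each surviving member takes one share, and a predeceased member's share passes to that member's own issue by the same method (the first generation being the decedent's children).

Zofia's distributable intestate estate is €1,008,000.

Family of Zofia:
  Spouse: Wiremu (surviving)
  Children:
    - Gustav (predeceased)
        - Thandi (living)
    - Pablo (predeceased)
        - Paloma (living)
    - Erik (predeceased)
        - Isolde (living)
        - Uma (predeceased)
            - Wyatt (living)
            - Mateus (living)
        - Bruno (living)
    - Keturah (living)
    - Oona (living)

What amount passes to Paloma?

The spouse counts as an additional share at the children's level, so there are 6 primary shares of €168,000. Wiremu takes one such share (€168,000).
The children's combined portion (€840,000) is divided into 5 shares of €168,000: Keturah and Oona each take €168,000; Gustav's €168,000 share passes to Gustav's issue; Pablo's €168,000 share passes to Pablo's issue; Erik's €168,000 share passes to Erik's issue.
Gustav's share (€168,000) passes entirely to Thandi.
Pablo's share (€168,000) passes entirely to Paloma.
Erik's share (€168,000) is divided into 3 shares of €56,000: Isolde and Bruno each take €56,000; Uma's €56,000 share passes to Uma's issue.
Uma's share (€56,000) is divided into 2 shares of €28,000: Wyatt and Mateus each take €28,000.

Paloma receives €168,000.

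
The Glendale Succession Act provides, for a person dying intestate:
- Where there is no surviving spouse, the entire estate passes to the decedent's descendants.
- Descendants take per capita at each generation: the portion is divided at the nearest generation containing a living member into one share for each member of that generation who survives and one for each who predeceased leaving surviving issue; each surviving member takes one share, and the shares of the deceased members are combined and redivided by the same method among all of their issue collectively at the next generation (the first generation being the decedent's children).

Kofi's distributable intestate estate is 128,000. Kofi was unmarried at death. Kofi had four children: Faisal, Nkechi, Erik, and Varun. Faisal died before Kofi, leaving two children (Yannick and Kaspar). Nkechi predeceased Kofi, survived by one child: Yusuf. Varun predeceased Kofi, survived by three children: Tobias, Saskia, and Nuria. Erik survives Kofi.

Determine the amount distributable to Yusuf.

Yusuf receives 16,000.

The entire 128,000 passes to the descendants.
That amount (128,000) is divided at the children's generation into 4 shares of 32,000. Erik takes 32,000. The 3 shares of the deceased (Faisal, Nkechi, and Varun) are combined into a pool of 96,000.
That pool (96,000) is divided at the grandchildren's generation equally among Yannick, Kaspar, Yusuf, Tobias, Saskia, and Nuria: 16,000 each.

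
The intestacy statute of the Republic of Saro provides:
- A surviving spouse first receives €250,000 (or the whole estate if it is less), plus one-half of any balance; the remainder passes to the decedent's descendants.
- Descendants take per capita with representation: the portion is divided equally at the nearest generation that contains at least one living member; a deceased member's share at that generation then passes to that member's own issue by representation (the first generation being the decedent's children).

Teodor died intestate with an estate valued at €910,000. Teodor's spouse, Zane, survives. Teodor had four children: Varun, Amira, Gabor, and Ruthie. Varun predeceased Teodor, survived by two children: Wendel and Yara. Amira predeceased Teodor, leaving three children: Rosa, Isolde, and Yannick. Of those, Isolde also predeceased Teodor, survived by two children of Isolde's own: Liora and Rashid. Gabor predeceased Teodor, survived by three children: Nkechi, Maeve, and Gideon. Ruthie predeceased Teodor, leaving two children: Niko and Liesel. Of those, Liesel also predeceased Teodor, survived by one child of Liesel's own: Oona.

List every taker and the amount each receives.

Zane: €580,000; Wendel: €33,000; Yara: €33,000; Rosa: €33,000; Liora: €16,500; Rashid: €16,500; Yannick: €33,000; Nkechi: €33,000; Maeve: €33,000; Gideon: €33,000; Niko: €33,000; Oona: €33,000

Zane first takes €250,000, leaving a balance of €660,000. Zane then takes one-half of the balance (€330,000), for a total of €580,000. The remaining €330,000 passes to the descendants.
No child survives, so the initial division is made at the grandchildren's generation.
The descendants' portion (€330,000) is divided into 10 shares of €33,000: Wendel, Yara, Rosa, Yannick, Nkechi, Maeve, Gideon, and Niko each take €33,000; Isolde's €33,000 share passes to Isolde's issue; Liesel's €33,000 share passes to Liesel's issue.
Isolde's share (€33,000) is divided into 2 shares of €16,500: Liora and Rashid each take €16,500.
Liesel's share (€33,000) passes entirely to Oona.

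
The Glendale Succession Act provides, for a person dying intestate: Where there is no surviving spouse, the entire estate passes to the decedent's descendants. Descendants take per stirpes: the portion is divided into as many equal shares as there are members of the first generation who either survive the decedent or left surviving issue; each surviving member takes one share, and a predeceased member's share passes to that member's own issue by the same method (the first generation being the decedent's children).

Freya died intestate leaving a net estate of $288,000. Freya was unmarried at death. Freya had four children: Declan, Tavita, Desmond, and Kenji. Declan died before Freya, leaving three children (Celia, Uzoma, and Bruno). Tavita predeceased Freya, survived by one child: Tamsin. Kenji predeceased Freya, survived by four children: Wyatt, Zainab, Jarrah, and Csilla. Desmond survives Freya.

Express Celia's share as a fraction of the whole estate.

Celia receives 1/12 of the estate.

The entire $288,000 passes to the descendants.
That amount ($288,000) is divided into 4 shares of $72,000: Desmond takes $72,000; Declan's $72,000 share passes to Declan's issue; Tavita's $72,000 share passes to Tavita's issue; Kenji's $72,000 share passes to Kenji's issue.
Declan's share ($72,000) is divided into 3 shares of $24,000: Celia, Uzoma, and Bruno each take $24,000.
Tavita's share ($72,000) passes entirely to Tamsin.
Kenji's share ($72,000) is divided into 4 shares of $18,000: Wyatt, Zainab, Jarrah, and Csilla each take $18,000.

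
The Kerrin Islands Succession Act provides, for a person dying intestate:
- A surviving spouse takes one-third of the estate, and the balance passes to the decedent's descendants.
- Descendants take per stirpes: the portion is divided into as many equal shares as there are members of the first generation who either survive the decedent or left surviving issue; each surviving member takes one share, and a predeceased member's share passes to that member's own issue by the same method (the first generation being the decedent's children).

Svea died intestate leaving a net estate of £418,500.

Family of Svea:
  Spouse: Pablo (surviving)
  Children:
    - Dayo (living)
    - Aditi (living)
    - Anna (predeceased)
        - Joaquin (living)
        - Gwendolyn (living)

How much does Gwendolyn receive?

Gwendolyn receives £46,500.

Pablo takes one-third of £418,500 = £139,500. The remaining £279,000 passes to the descendants.
The descendants' portion (£279,000) is divided into 3 shares of £93,000: Dayo and Aditi each take £93,000; Anna's £93,000 share passes to Anna's issue.
Anna's share (£93,000) is divided into 2 shares of £46,500: Joaquin and Gwendolyn each take £46,500.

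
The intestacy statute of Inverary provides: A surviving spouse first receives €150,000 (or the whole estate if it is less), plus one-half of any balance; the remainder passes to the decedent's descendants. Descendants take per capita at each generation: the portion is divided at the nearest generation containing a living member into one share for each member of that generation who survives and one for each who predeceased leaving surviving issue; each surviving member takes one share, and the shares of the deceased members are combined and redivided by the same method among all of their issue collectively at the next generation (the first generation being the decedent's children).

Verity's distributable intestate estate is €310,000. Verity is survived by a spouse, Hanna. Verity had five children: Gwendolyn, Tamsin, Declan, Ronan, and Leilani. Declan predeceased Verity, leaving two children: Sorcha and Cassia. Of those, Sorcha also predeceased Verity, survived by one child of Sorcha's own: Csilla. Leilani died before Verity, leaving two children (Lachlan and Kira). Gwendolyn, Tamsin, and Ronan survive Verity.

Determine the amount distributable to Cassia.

Cassia receives €8,000.

Hanna first takes €150,000, leaving a balance of €160,000. Hanna then takes one-half of the balance (€80,000), for a total of €230,000. The remaining €80,000 passes to the descendants.
The descendants' portion (€80,000) is divided at the children's generation into 5 shares of €16,000. Gwendolyn, Tamsin, and Ronan each take €16,000. The 2 shares of the deceased (Declan and Leilani) are combined into a pool of €32,000.
That pool (€32,000) is divided at the grandchildren's generation into 4 shares of €8,000. Cassia, Lachlan, and Kira each take €8,000. The remaining share for the deceased Sorcha (€8,000) is carried to the next generation.
That pool (€8,000) passes entirely to Csilla, the sole taker at the great-grandchildren's generation.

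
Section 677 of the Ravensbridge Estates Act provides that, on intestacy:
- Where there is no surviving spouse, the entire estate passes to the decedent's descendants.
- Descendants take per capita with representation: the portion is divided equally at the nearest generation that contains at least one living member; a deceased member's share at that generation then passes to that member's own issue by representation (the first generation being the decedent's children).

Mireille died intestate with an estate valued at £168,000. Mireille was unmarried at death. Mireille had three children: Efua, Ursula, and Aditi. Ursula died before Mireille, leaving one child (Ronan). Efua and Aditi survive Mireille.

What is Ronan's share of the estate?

Ronan receives £56,000.

The entire £168,000 passes to the descendants.
That amount (£168,000) is divided into 3 shares of £56,000: Efua and Aditi each take £56,000; Ursula's £56,000 share passes to Ursula's issue.
Ursula's share (£56,000) passes entirely to Ronan.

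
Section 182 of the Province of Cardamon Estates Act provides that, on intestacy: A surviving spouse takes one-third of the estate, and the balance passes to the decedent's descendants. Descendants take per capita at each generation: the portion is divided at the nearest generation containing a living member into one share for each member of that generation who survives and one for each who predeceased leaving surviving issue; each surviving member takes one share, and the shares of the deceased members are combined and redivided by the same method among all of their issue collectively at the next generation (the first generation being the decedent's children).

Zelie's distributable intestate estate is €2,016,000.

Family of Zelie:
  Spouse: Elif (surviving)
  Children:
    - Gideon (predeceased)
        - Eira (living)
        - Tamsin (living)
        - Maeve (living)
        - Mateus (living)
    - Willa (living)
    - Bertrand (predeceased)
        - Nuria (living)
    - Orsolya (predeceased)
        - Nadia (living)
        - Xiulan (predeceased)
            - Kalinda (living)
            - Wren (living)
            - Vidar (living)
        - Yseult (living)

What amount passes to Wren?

Elif takes one-third of €2,016,000 = €672,000. The remaining €1,344,000 passes to the descendants.
The descendants' portion (€1,344,000) is divided at the children's generation into 4 shares of €336,000. Willa takes €336,000. The 3 shares of the deceased (Gideon, Bertrand, and Orsolya) are combined into a pool of €1,008,000.
That pool (€1,008,000) is divided at the grandchildren's generation into 8 shares of €126,000. Eira, Tamsin, Maeve, Mateus, Nuria, Nadia, and Yseult each take €126,000. The remaining share for the deceased Xiulan (€126,000) is carried to the next generation.
That pool (€126,000) is divided at the great-grandchildren's generation equally among Kalinda, Wren, and Vidar: €42,000 each.

Wren receives €42,000.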